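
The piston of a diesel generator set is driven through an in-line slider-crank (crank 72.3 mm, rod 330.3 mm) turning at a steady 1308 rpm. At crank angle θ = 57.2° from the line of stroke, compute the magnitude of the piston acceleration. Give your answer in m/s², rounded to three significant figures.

ω = 2π·1308/60 = 137 rad/s
x(θ) = r cosθ + √(L² − r² sin²θ); with ω constant, a = ω²·d²x/dθ².
d²x/dθ² = −r cosθ − r²(cos2θ)/√u − r⁴ sin²2θ/(4u^{3/2}),  u = L² − r² sin²θ = 0.105405 m².
Substituting r = 0.0723 m, L = 0.3303 m, θ = 57.2°: d²x/dθ² = -0.03268 m.
a = ω²·d²x/dθ² = (137)²·(-0.03268) = -613.13 m/s²;  |a| = 613.13 m/s².

613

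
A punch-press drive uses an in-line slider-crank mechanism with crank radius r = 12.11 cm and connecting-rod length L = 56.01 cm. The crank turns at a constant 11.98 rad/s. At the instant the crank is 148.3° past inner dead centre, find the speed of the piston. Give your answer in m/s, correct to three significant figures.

0.621

ω = 11.98 rad/s
For an in-line slider-crank, x = r cosθ + √(L² − r² sin²θ), so v = −rω sinθ·[1 + r cosθ/√(L² − r² sin²θ)].
With r = 0.1211 m, L = 0.5601 m, θ = 148.3°: √(L² − r² sin²θ) = 0.55647 m.
v = −0.1211·11.98·0.52547·[1 + 0.1211·-0.85081/0.55647] = -0.62119 m/s.
|v| = 0.62119 m/s.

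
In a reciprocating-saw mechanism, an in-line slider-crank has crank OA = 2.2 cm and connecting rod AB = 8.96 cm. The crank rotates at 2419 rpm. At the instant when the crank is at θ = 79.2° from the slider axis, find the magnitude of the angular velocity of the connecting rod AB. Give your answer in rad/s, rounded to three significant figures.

12.0

ω = 253.3 rad/s (converted from 2419 rpm).
The rod makes angle φ with the slider axis where L sinφ = r sinθ; differentiating, L cosφ·φ̇ = r ω cosθ.
L cosφ = √(L² − r² sin²θ) = 0.086955 m.
|ω_rod| = r ω |cosθ| / √(L² − r² sin²θ) = 0.022·253.3·0.18738/0.086955 = 12.009 rad/s.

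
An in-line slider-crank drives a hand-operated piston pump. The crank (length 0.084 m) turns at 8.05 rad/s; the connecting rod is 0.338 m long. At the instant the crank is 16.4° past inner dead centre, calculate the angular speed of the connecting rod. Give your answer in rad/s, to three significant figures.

ω = 8.05 rad/s
The rod makes angle φ with the slider axis where L sinφ = r sinθ; differentiating, L cosφ·φ̇ = r ω cosθ.
L cosφ = √(L² − r² sin²θ) = 0.33717 m.
|ω_rod| = r ω |cosθ| / √(L² − r² sin²θ) = 0.084·8.05·0.95931/0.33717 = 1.9239 rad/s.

1.92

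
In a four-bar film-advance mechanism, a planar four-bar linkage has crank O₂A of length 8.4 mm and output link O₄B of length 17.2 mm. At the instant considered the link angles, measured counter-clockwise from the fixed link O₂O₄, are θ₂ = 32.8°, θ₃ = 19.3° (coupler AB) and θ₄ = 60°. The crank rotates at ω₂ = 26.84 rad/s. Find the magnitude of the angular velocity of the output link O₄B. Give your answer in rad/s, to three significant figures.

4.69

ω₂ = 26.84 rad/s
Differentiating the loop-closure r₂e^{iθ₂}+r₃e^{iθ₃}=r₁+r₄e^{iθ₄} gives r₂ω₂e^{iθ₂}+r₃ω₃e^{iθ₃}=r₄ω₄e^{iθ₄}.
Eliminating the other unknown: ω₄ = r₂ω₂ sin(θ₂−θ₃) / [r₄ sin(θ₄−θ₃)].
Numerator sine = +0.23345; denominator sine = +0.65210.
Result = 0.0084·26.84·(+0.23345) / (0.0172·(+0.65210)) = +4.6925 rad/s; magnitude 4.6925 rad/s.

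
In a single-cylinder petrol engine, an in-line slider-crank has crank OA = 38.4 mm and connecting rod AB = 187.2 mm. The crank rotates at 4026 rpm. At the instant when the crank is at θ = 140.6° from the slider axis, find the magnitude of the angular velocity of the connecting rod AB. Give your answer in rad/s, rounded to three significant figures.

67.4

ω = 421.6 rad/s (converted from 4026 rpm).
The rod makes angle φ with the slider axis where L sinφ = r sinθ; differentiating, L cosφ·φ̇ = r ω cosθ.
L cosφ = √(L² − r² sin²θ) = 0.18561 m.
|ω_rod| = r ω |cosθ| / √(L² − r² sin²θ) = 0.0384·421.6·0.77273/0.18561 = 67.402 rad/s.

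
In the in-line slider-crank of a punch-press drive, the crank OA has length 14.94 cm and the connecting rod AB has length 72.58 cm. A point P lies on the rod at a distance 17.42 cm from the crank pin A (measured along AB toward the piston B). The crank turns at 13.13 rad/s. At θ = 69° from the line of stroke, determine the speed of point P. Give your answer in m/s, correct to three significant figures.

ω = 13.13 rad/s.  Crank-pin speed |V_A| = rω = 1.9616 m/s, perpendicular to OA.
Rod angle: sinφ = −(r/L) sinθ ⇒ φ = -11.079°; ω_rod = −rω cosθ/√(L²−r²sin²θ) = -0.98696 rad/s.
V_P = V_A + ω_rod × AP, with AP = 0.1742 m along the rod.
Components: V_Px = −rω sinθ − a·ω_rod·sinφ = -1.8644 m/s;  V_Py = rω cosθ + a·ω_rod·cosφ = +0.53426 m/s.
|V_P| = √(V_Px² + V_Py²) = 1.9394 m/s.

1.94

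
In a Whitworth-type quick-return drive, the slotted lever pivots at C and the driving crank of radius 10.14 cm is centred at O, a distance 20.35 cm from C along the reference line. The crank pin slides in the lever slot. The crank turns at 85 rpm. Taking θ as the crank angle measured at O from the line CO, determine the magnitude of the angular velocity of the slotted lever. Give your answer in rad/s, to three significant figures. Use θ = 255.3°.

1.09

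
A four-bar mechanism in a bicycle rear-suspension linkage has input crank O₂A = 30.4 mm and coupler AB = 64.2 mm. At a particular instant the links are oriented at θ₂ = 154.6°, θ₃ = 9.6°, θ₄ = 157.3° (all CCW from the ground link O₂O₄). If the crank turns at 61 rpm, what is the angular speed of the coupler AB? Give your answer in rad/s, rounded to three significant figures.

ω₂ = 6.388 rad/s (from 61 rpm).
Differentiating the loop-closure r₂e^{iθ₂}+r₃e^{iθ₃}=r₁+r₄e^{iθ₄} gives r₂ω₂e^{iθ₂}+r₃ω₃e^{iθ₃}=r₄ω₄e^{iθ₄}.
Eliminating the other unknown: ω₃ = r₂ω₂ sin(θ₄−θ₂) / [r₃ sin(θ₃−θ₄)].
Numerator sine = +0.04711; denominator sine = -0.53435.
Result = 0.0304·6.388·(+0.04711) / (0.0642·(-0.53435)) = -0.26665 rad/s; magnitude 0.26665 rad/s.

0.267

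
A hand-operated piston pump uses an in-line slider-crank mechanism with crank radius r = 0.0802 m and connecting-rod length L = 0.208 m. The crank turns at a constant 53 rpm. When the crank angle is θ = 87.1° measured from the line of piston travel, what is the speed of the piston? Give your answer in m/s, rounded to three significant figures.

0.454

ω = 2π·53/60 = 5.55 rad/s
For an in-line slider-crank, x = r cosθ + √(L² − r² sin²θ), so v = −rω sinθ·[1 + r cosθ/√(L² − r² sin²θ)].
With r = 0.0802 m, L = 0.208 m, θ = 87.1°: √(L² − r² sin²θ) = 0.19196 m.
v = −0.0802·5.55·0.99872·[1 + 0.0802·0.05059/0.19196] = -0.45395 m/s.
|v| = 0.45395 m/s.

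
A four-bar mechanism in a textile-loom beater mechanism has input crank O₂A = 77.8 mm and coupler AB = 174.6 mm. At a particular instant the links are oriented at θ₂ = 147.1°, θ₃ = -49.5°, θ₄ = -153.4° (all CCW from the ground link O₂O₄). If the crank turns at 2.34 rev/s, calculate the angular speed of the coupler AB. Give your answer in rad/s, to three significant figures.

ω₂ = 14.7 rad/s (from 2.34 rev/s).
Differentiating the loop-closure r₂e^{iθ₂}+r₃e^{iθ₃}=r₁+r₄e^{iθ₄} gives r₂ω₂e^{iθ₂}+r₃ω₃e^{iθ₃}=r₄ω₄e^{iθ₄}.
Eliminating the other unknown: ω₃ = r₂ω₂ sin(θ₄−θ₂) / [r₃ sin(θ₃−θ₄)].
Numerator sine = +0.86163; denominator sine = +0.97072.
Result = 0.0778·14.7·(+0.86163) / (0.1746·(+0.97072)) = +5.8151 rad/s; magnitude 5.8151 rad/s.

5.82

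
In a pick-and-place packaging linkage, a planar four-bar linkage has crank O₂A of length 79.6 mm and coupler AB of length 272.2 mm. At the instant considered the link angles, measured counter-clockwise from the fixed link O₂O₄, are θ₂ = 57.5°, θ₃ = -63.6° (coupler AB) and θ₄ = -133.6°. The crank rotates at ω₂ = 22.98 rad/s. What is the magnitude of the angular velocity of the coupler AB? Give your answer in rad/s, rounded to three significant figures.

1.38

ω₂ = 22.98 rad/s
Differentiating the loop-closure r₂e^{iθ₂}+r₃e^{iθ₃}=r₁+r₄e^{iθ₄} gives r₂ω₂e^{iθ₂}+r₃ω₃e^{iθ₃}=r₄ω₄e^{iθ₄}.
Eliminating the other unknown: ω₃ = r₂ω₂ sin(θ₄−θ₂) / [r₃ sin(θ₃−θ₄)].
Numerator sine = +0.19252; denominator sine = +0.93969.
Result = 0.0796·22.98·(+0.19252) / (0.2722·(+0.93969)) = +1.3768 rad/s; magnitude 1.3768 rad/s.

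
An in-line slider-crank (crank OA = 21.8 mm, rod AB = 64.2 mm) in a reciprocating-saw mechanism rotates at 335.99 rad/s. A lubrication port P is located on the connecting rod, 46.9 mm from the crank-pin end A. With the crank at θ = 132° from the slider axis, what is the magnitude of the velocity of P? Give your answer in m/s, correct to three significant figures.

4.70

ω = 336 rad/s.  Crank-pin speed |V_A| = rω = 7.3246 m/s, perpendicular to OA.
Rod angle: sinφ = −(r/L) sinθ ⇒ φ = -14.616°; ω_rod = −rω cosθ/√(L²−r²sin²θ) = +78.894 rad/s.
V_P = V_A + ω_rod × AP, with AP = 0.0469 m along the rod.
Components: V_Px = −rω sinθ − a·ω_rod·sinφ = -4.5095 m/s;  V_Py = rω cosθ + a·ω_rod·cosφ = -1.3207 m/s.
|V_P| = √(V_Px² + V_Py²) = 4.6989 m/s.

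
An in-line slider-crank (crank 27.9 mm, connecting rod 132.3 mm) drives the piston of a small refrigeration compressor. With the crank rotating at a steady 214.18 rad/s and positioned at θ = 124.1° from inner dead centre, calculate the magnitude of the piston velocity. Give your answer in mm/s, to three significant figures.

4350

ω = 214.2 rad/s
For an in-line slider-crank, x = r cosθ + √(L² − r² sin²θ), so v = −rω sinθ·[1 + r cosθ/√(L² − r² sin²θ)].
With r = 0.0279 m, L = 0.1323 m, θ = 124.1°: √(L² − r² sin²θ) = 0.13027 m.
v = −0.0279·214.2·0.82806·[1 + 0.0279·-0.56064/0.13027] = -4.354 m/s.
|v| = 4.354 m/s = 4354 mm/s.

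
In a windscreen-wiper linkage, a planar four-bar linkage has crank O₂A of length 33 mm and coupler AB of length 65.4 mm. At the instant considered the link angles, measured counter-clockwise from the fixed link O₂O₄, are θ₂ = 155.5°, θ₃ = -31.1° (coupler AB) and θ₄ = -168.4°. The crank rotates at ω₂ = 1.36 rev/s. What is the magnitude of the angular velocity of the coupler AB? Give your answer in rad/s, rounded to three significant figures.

3.75

ω₂ = 8.545 rad/s (from 1.36 rev/s).
Differentiating the loop-closure r₂e^{iθ₂}+r₃e^{iθ₃}=r₁+r₄e^{iθ₄} gives r₂ω₂e^{iθ₂}+r₃ω₃e^{iθ₃}=r₄ω₄e^{iθ₄}.
Eliminating the other unknown: ω₃ = r₂ω₂ sin(θ₄−θ₂) / [r₃ sin(θ₃−θ₄)].
Numerator sine = +0.58920; denominator sine = +0.67816.
Result = 0.033·8.545·(+0.58920) / (0.0654·(+0.67816)) = +3.7461 rad/s; magnitude 3.7461 rad/s.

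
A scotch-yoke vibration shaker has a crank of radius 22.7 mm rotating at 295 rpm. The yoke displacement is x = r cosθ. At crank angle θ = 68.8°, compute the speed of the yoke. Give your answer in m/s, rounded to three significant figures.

0.654

ω = 30.89 rad/s (from 295 rpm).
x = r cosθ ⇒ ẋ = −rω sinθ.
|v| = rω|sinθ| = 0.0227·30.89·|sin 68.8°| = 0.6538 m/s.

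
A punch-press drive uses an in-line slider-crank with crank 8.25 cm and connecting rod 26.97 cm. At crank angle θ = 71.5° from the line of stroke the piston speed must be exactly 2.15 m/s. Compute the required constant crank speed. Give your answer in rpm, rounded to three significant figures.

For an in-line slider-crank, |v_piston| = rω|sinθ|·[1 + r cosθ/√(L² − r² sin²θ)].
With r = 0.0825 m, L = 0.2697 m, θ = 71.5°: the bracketed kinematic factor |dx/dθ| = 0.086172 m.
ω = v/|dx/dθ| = 2.15/0.086172 = 24.95 rad/s.
N = 60ω/(2π) = 238.26 rpm.

238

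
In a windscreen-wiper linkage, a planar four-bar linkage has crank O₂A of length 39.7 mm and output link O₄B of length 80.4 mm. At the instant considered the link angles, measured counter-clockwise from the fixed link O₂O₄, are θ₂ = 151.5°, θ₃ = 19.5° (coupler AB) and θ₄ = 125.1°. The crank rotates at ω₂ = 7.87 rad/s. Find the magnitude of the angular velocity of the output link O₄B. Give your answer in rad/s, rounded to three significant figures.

ω₂ = 7.87 rad/s
Differentiating the loop-closure r₂e^{iθ₂}+r₃e^{iθ₃}=r₁+r₄e^{iθ₄} gives r₂ω₂e^{iθ₂}+r₃ω₃e^{iθ₃}=r₄ω₄e^{iθ₄}.
Eliminating the other unknown: ω₄ = r₂ω₂ sin(θ₂−θ₃) / [r₄ sin(θ₄−θ₃)].
Numerator sine = +0.74314; denominator sine = +0.96316.
Result = 0.0397·7.87·(+0.74314) / (0.0804·(+0.96316)) = +2.9984 rad/s; magnitude 2.9984 rad/s.

3.00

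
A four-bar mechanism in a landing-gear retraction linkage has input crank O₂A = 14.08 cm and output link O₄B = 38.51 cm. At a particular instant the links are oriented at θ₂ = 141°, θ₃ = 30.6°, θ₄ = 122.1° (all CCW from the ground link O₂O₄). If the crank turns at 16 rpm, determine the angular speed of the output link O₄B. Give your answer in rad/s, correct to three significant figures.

ω₂ = 1.676 rad/s (from 16 rpm).
Differentiating the loop-closure r₂e^{iθ₂}+r₃e^{iθ₃}=r₁+r₄e^{iθ₄} gives r₂ω₂e^{iθ₂}+r₃ω₃e^{iθ₃}=r₄ω₄e^{iθ₄}.
Eliminating the other unknown: ω₄ = r₂ω₂ sin(θ₂−θ₃) / [r₄ sin(θ₄−θ₃)].
Numerator sine = +0.93728; denominator sine = +0.99966.
Result = 0.1408·1.676·(+0.93728) / (0.3851·(+0.99966)) = +0.57438 rad/s; magnitude 0.57438 rad/s.

0.574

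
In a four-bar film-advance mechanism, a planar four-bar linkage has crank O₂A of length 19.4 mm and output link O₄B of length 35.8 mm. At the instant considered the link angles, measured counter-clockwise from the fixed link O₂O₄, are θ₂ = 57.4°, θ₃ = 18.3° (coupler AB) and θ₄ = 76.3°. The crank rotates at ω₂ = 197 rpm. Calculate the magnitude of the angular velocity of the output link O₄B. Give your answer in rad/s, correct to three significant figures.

ω₂ = 20.63 rad/s (from 197 rpm).
Differentiating the loop-closure r₂e^{iθ₂}+r₃e^{iθ₃}=r₁+r₄e^{iθ₄} gives r₂ω₂e^{iθ₂}+r₃ω₃e^{iθ₃}=r₄ω₄e^{iθ₄}.
Eliminating the other unknown: ω₄ = r₂ω₂ sin(θ₂−θ₃) / [r₄ sin(θ₄−θ₃)].
Numerator sine = +0.63068; denominator sine = +0.84805.
Result = 0.0194·20.63·(+0.63068) / (0.0358·(+0.84805)) = +8.3138 rad/s; magnitude 8.3138 rad/s.

8.31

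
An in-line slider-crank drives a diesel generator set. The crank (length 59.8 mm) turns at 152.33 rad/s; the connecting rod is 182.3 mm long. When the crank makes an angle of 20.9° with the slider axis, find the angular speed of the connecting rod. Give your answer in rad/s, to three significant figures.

ω = 152.3 rad/s
The rod makes angle φ with the slider axis where L sinφ = r sinθ; differentiating, L cosφ·φ̇ = r ω cosθ.
L cosφ = √(L² − r² sin²θ) = 0.18105 m.
|ω_rod| = r ω |cosθ| / √(L² − r² sin²θ) = 0.0598·152.3·0.93420/0.18105 = 47.004 rad/s.

47.0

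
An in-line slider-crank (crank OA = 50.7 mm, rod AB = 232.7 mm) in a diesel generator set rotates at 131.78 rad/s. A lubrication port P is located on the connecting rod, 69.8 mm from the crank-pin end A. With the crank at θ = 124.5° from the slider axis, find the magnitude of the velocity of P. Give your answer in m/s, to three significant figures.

5.92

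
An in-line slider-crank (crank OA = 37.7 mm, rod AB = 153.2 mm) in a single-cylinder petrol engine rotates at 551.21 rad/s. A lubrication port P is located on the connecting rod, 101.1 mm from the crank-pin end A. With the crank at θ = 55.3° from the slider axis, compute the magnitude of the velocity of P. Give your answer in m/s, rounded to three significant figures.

19.1

ω = 551.2 rad/s.  Crank-pin speed |V_A| = rω = 20.781 m/s, perpendicular to OA.
Rod angle: sinφ = −(r/L) sinθ ⇒ φ = -11.672°; ω_rod = −rω cosθ/√(L²−r²sin²θ) = -78.85 rad/s.
V_P = V_A + ω_rod × AP, with AP = 0.1011 m along the rod.
Components: V_Px = −rω sinθ − a·ω_rod·sinφ = -18.697 m/s;  V_Py = rω cosθ + a·ω_rod·cosφ = +4.0231 m/s.
|V_P| = √(V_Px² + V_Py²) = 19.125 m/s.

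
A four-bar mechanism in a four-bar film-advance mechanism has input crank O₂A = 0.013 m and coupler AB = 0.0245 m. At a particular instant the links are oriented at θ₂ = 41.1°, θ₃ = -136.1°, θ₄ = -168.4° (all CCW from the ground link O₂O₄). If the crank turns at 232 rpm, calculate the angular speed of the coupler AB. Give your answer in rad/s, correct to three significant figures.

ω₂ = 24.29 rad/s (from 232 rpm).
Differentiating the loop-closure r₂e^{iθ₂}+r₃e^{iθ₃}=r₁+r₄e^{iθ₄} gives r₂ω₂e^{iθ₂}+r₃ω₃e^{iθ₃}=r₄ω₄e^{iθ₄}.
Eliminating the other unknown: ω₃ = r₂ω₂ sin(θ₄−θ₂) / [r₃ sin(θ₃−θ₄)].
Numerator sine = +0.49242; denominator sine = +0.53435.
Result = 0.013·24.29·(+0.49242) / (0.0245·(+0.53435)) = +11.88 rad/s; magnitude 11.88 rad/s.

11.9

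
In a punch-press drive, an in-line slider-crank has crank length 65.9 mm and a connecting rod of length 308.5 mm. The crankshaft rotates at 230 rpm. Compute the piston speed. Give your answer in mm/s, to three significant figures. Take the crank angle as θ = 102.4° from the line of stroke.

ω = 2π·230/60 = 24.09 rad/s
For an in-line slider-crank, x = r cosθ + √(L² − r² sin²θ), so v = −rω sinθ·[1 + r cosθ/√(L² − r² sin²θ)].
With r = 0.0659 m, L = 0.3085 m, θ = 102.4°: √(L² − r² sin²θ) = 0.30171 m.
v = −0.0659·24.09·0.97667·[1 + 0.0659·-0.21474/0.30171] = -1.4775 m/s.
|v| = 1.4775 m/s = 1477.5 mm/s.

1480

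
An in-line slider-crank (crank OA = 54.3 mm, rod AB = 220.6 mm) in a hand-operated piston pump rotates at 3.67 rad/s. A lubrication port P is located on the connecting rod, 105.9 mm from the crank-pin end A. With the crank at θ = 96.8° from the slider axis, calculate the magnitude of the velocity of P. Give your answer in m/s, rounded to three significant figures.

0.195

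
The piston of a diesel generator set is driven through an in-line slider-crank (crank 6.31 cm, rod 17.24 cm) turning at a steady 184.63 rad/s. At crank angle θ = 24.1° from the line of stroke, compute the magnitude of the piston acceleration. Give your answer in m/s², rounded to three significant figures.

2510

ω = 184.6 rad/s
x(θ) = r cosθ + √(L² − r² sin²θ); with ω constant, a = ω²·d²x/dθ².
d²x/dθ² = −r cosθ − r²(cos2θ)/√u − r⁴ sin²2θ/(4u^{3/2}),  u = L² − r² sin²θ = 0.0290579 m².
Substituting r = 0.0631 m, L = 0.1724 m, θ = 24.1°: d²x/dθ² = -0.073613 m.
a = ω²·d²x/dθ² = (184.6)²·(-0.073613) = -2509.3 m/s²;  |a| = 2509.3 m/s².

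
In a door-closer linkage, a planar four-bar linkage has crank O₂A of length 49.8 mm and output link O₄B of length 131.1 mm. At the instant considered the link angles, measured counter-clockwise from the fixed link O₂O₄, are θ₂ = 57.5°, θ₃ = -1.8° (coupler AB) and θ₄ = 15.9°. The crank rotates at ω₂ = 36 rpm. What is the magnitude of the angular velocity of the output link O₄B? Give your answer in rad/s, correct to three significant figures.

4.05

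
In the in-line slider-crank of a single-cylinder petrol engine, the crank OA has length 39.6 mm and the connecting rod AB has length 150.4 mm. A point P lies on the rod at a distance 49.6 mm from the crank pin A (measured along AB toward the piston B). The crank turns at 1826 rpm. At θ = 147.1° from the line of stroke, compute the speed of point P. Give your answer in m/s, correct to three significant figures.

ω = 191.2 rad/s.  Crank-pin speed |V_A| = rω = 7.5722 m/s, perpendicular to OA.
Rod angle: sinφ = −(r/L) sinθ ⇒ φ = -8.222°; ω_rod = −rω cosθ/√(L²−r²sin²θ) = +42.712 rad/s.
V_P = V_A + ω_rod × AP, with AP = 0.0496 m along the rod.
Components: V_Px = −rω sinθ − a·ω_rod·sinφ = -3.8101 m/s;  V_Py = rω cosθ + a·ω_rod·cosφ = -4.2611 m/s.
|V_P| = √(V_Px² + V_Py²) = 5.7161 m/s.

5.72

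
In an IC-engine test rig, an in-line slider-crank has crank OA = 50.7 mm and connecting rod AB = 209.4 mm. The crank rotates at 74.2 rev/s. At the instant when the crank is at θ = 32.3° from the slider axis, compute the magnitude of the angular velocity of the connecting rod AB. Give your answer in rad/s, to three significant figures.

96.2

ω = 466.2 rad/s (converted from 74.2 rev/s).
The rod makes angle φ with the slider axis where L sinφ = r sinθ; differentiating, L cosφ·φ̇ = r ω cosθ.
L cosφ = √(L² − r² sin²θ) = 0.20764 m.
|ω_rod| = r ω |cosθ| / √(L² − r² sin²θ) = 0.0507·466.2·0.84526/0.20764 = 96.221 rad/s.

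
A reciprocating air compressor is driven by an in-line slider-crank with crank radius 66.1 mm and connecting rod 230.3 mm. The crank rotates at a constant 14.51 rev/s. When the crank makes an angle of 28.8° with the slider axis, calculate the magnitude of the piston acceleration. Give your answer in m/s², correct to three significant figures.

569

ω = 2π·14.5 = 91.17 rad/s
x(θ) = r cosθ + √(L² − r² sin²θ); with ω constant, a = ω²·d²x/dθ².
d²x/dθ² = −r cosθ − r²(cos2θ)/√u − r⁴ sin²2θ/(4u^{3/2}),  u = L² − r² sin²θ = 0.0520241 m².
Substituting r = 0.0661 m, L = 0.2303 m, θ = 28.8°: d²x/dθ² = -0.068475 m.
a = ω²·d²x/dθ² = (91.17)²·(-0.068475) = -569.15 m/s²;  |a| = 569.15 m/s².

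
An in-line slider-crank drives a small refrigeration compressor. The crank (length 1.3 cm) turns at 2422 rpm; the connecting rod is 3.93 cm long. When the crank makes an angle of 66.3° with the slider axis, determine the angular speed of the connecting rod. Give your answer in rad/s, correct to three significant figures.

ω = 253.6 rad/s (converted from 2422 rpm).
The rod makes angle φ with the slider axis where L sinφ = r sinθ; differentiating, L cosφ·φ̇ = r ω cosθ.
L cosφ = √(L² − r² sin²θ) = 0.037454 m.
|ω_rod| = r ω |cosθ| / √(L² − r² sin²θ) = 0.013·253.6·0.40195/0.037454 = 35.385 rad/s.

35.4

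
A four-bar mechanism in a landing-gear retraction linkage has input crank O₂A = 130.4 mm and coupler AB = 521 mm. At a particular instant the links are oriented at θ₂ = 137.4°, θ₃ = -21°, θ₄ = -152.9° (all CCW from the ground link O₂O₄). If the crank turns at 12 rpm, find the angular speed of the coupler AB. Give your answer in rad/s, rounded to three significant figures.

0.396

ω₂ = 1.257 rad/s (from 12 rpm).
Differentiating the loop-closure r₂e^{iθ₂}+r₃e^{iθ₃}=r₁+r₄e^{iθ₄} gives r₂ω₂e^{iθ₂}+r₃ω₃e^{iθ₃}=r₄ω₄e^{iθ₄}.
Eliminating the other unknown: ω₃ = r₂ω₂ sin(θ₄−θ₂) / [r₃ sin(θ₃−θ₄)].
Numerator sine = +0.93789; denominator sine = +0.74431.
Result = 0.1304·1.257·(+0.93789) / (0.521·(+0.74431)) = +0.39632 rad/s; magnitude 0.39632 rad/s.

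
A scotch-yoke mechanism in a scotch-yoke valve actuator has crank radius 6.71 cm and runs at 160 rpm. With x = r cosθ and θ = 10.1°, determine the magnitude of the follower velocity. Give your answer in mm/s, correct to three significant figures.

ω = 16.76 rad/s (from 160 rpm).
x = r cosθ ⇒ ẋ = −rω sinθ.
|v| = rω|sinθ| = 0.0671·16.76·|sin 10.1°| = 0.19716 m/s = 197.16 mm/s.

197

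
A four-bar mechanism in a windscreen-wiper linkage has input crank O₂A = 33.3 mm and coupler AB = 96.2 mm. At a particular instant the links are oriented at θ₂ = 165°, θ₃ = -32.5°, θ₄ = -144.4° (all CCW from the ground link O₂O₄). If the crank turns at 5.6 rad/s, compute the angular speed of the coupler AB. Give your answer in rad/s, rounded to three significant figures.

1.61

ω₂ = 5.6 rad/s
Differentiating the loop-closure r₂e^{iθ₂}+r₃e^{iθ₃}=r₁+r₄e^{iθ₄} gives r₂ω₂e^{iθ₂}+r₃ω₃e^{iθ₃}=r₄ω₄e^{iθ₄}.
Eliminating the other unknown: ω₃ = r₂ω₂ sin(θ₄−θ₂) / [r₃ sin(θ₃−θ₄)].
Numerator sine = +0.77273; denominator sine = +0.92784.
Result = 0.0333·5.6·(+0.77273) / (0.0962·(+0.92784)) = +1.6144 rad/s; magnitude 1.6144 rad/s.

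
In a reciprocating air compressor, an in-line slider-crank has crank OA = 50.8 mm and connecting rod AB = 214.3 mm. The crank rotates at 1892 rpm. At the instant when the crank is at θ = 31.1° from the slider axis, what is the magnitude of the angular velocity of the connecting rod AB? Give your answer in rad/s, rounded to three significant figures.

40.5

ω = 198.1 rad/s (converted from 1892 rpm).
The rod makes angle φ with the slider axis where L sinφ = r sinθ; differentiating, L cosφ·φ̇ = r ω cosθ.
L cosφ = √(L² − r² sin²θ) = 0.21269 m.
|ω_rod| = r ω |cosθ| / √(L² − r² sin²θ) = 0.0508·198.1·0.85627/0.21269 = 40.521 rad/s.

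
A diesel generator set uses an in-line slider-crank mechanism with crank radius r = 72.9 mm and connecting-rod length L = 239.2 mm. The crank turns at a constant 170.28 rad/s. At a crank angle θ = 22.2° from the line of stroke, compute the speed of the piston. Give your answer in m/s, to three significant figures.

ω = 170.3 rad/s
For an in-line slider-crank, x = r cosθ + √(L² − r² sin²θ), so v = −rω sinθ·[1 + r cosθ/√(L² − r² sin²θ)].
With r = 0.0729 m, L = 0.2392 m, θ = 22.2°: √(L² − r² sin²θ) = 0.23761 m.
v = −0.0729·170.3·0.37784·[1 + 0.0729·0.92587/0.23761] = -6.0226 m/s.
|v| = 6.0226 m/s.

6.02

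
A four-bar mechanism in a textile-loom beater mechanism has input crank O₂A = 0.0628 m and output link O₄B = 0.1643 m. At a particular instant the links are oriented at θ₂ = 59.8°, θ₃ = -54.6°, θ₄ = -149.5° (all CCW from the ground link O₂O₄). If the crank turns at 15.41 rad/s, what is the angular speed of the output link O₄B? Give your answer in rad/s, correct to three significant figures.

ω₂ = 15.41 rad/s
Differentiating the loop-closure r₂e^{iθ₂}+r₃e^{iθ₃}=r₁+r₄e^{iθ₄} gives r₂ω₂e^{iθ₂}+r₃ω₃e^{iθ₃}=r₄ω₄e^{iθ₄}.
Eliminating the other unknown: ω₄ = r₂ω₂ sin(θ₂−θ₃) / [r₄ sin(θ₄−θ₃)].
Numerator sine = +0.91068; denominator sine = -0.99635.
Result = 0.0628·15.41·(+0.91068) / (0.1643·(-0.99635)) = -5.3837 rad/s; magnitude 5.3837 rad/s.

5.38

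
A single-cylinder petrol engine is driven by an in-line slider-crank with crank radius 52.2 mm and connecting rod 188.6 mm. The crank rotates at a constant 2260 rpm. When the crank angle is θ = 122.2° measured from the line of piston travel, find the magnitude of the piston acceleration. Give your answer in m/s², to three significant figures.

ω = 2π·2260/60 = 236.7 rad/s
x(θ) = r cosθ + √(L² − r² sin²θ); with ω constant, a = ω²·d²x/dθ².
d²x/dθ² = −r cosθ − r²(cos2θ)/√u − r⁴ sin²2θ/(4u^{3/2}),  u = L² − r² sin²θ = 0.0336189 m².
Substituting r = 0.0522 m, L = 0.1886 m, θ = 122.2°: d²x/dθ² = +0.033992 m.
a = ω²·d²x/dθ² = (236.7)²·(+0.033992) = +1904 m/s²;  |a| = 1904 m/s².

1900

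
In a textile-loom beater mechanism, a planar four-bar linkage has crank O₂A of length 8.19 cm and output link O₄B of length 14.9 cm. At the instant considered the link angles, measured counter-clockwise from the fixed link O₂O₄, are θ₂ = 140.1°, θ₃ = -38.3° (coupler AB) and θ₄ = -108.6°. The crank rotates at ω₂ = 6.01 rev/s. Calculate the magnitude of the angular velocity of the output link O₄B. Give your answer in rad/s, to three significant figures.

0.616

ω₂ = 37.76 rad/s (from 6.01 rev/s).
Differentiating the loop-closure r₂e^{iθ₂}+r₃e^{iθ₃}=r₁+r₄e^{iθ₄} gives r₂ω₂e^{iθ₂}+r₃ω₃e^{iθ₃}=r₄ω₄e^{iθ₄}.
Eliminating the other unknown: ω₄ = r₂ω₂ sin(θ₂−θ₃) / [r₄ sin(θ₄−θ₃)].
Numerator sine = +0.02792; denominator sine = -0.94147.
Result = 0.0819·37.76·(+0.02792) / (0.149·(-0.94147)) = -0.61558 rad/s; magnitude 0.61558 rad/s.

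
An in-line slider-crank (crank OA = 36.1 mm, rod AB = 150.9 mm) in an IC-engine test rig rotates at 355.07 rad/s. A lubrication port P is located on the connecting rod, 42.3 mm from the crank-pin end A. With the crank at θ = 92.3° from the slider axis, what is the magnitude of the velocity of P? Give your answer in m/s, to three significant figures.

12.8

ω = 355.1 rad/s.  Crank-pin speed |V_A| = rω = 12.818 m/s, perpendicular to OA.
Rod angle: sinφ = −(r/L) sinθ ⇒ φ = -13.830°; ω_rod = −rω cosθ/√(L²−r²sin²θ) = +3.5107 rad/s.
V_P = V_A + ω_rod × AP, with AP = 0.0423 m along the rod.
Components: V_Px = −rω sinθ − a·ω_rod·sinφ = -12.772 m/s;  V_Py = rω cosθ + a·ω_rod·cosφ = -0.37021 m/s.
|V_P| = √(V_Px² + V_Py²) = 12.778 m/s.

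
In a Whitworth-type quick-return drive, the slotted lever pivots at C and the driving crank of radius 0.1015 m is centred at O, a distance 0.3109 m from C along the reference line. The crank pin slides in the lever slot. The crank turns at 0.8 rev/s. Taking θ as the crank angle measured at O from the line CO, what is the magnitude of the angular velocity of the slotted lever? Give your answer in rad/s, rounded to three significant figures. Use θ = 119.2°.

ω = 5.027 rad/s (from 0.8 rev/s).
Crank pin A relative to C: A = (d + r cosθ, r sinθ); lever angle φ = atan2(r sinθ, d + r cosθ).
Differentiating tanφ: φ̇ = rω(d cosθ + r)/(d² + r² + 2dr cosθ).
d² + r² + 2dr cosθ = |CA|² = 0.0761709 m²;  d cosθ + r = -0.050176 m.
|ω_lever| = |0.1015·5.027·-0.050176| / 0.0761709 = 0.33608 rad/s.

0.336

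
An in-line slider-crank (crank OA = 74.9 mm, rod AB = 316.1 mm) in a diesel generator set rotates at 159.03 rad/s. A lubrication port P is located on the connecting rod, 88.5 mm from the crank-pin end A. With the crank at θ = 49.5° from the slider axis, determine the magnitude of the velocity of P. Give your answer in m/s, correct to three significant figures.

11.0

ω = 159 rad/s.  Crank-pin speed |V_A| = rω = 11.911 m/s, perpendicular to OA.
Rod angle: sinφ = −(r/L) sinθ ⇒ φ = -10.380°; ω_rod = −rω cosθ/√(L²−r²sin²θ) = -24.88 rad/s.
V_P = V_A + ω_rod × AP, with AP = 0.0885 m along the rod.
Components: V_Px = −rω sinθ − a·ω_rod·sinφ = -9.4542 m/s;  V_Py = rω cosθ + a·ω_rod·cosφ = +5.57 m/s.
|V_P| = √(V_Px² + V_Py²) = 10.973 m/s.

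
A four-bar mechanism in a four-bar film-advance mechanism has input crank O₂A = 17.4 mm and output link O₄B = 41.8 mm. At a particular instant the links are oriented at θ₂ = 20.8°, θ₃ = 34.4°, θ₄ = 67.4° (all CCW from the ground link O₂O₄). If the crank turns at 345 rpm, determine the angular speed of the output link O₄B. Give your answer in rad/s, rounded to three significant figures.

6.49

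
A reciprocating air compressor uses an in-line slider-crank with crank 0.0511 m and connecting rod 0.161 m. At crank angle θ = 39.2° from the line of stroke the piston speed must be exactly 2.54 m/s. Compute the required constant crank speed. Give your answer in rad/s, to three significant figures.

For an in-line slider-crank, |v_piston| = rω|sinθ|·[1 + r cosθ/√(L² − r² sin²θ)].
With r = 0.0511 m, L = 0.161 m, θ = 39.2°: the bracketed kinematic factor |dx/dθ| = 0.040405 m.
ω = v/|dx/dθ| = 2.54/0.040405 = 62.863 rad/s.

62.9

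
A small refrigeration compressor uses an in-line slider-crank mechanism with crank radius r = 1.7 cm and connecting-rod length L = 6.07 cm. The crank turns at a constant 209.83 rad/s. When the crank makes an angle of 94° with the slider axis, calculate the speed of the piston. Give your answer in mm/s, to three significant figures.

3490

ω = 209.8 rad/s
For an in-line slider-crank, x = r cosθ + √(L² − r² sin²θ), so v = −rω sinθ·[1 + r cosθ/√(L² − r² sin²θ)].
With r = 0.017 m, L = 0.0607 m, θ = 94°: √(L² − r² sin²θ) = 0.058283 m.
v = −0.017·209.8·0.99756·[1 + 0.017·-0.06976/0.058283] = -3.486 m/s.
|v| = 3.486 m/s = 3486 mm/s.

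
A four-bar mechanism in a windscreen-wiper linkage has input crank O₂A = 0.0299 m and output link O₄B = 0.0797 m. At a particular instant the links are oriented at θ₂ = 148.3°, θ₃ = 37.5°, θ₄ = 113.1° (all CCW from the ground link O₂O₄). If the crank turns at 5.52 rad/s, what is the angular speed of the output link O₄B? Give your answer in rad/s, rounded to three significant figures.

ω₂ = 5.52 rad/s
Differentiating the loop-closure r₂e^{iθ₂}+r₃e^{iθ₃}=r₁+r₄e^{iθ₄} gives r₂ω₂e^{iθ₂}+r₃ω₃e^{iθ₃}=r₄ω₄e^{iθ₄}.
Eliminating the other unknown: ω₄ = r₂ω₂ sin(θ₂−θ₃) / [r₄ sin(θ₄−θ₃)].
Numerator sine = +0.93483; denominator sine = +0.96858.
Result = 0.0299·5.52·(+0.93483) / (0.0797·(+0.96858)) = +1.9987 rad/s; magnitude 1.9987 rad/s.

2.00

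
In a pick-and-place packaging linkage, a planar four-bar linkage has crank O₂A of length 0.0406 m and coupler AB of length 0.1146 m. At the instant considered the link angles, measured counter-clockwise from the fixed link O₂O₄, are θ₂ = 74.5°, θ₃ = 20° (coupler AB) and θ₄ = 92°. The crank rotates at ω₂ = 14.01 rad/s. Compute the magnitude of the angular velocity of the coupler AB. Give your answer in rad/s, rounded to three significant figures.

1.57

ω₂ = 14.01 rad/s
Differentiating the loop-closure r₂e^{iθ₂}+r₃e^{iθ₃}=r₁+r₄e^{iθ₄} gives r₂ω₂e^{iθ₂}+r₃ω₃e^{iθ₃}=r₄ω₄e^{iθ₄}.
Eliminating the other unknown: ω₃ = r₂ω₂ sin(θ₄−θ₂) / [r₃ sin(θ₃−θ₄)].
Numerator sine = +0.30071; denominator sine = -0.95106.
Result = 0.0406·14.01·(+0.30071) / (0.1146·(-0.95106)) = -1.5693 rad/s; magnitude 1.5693 rad/s.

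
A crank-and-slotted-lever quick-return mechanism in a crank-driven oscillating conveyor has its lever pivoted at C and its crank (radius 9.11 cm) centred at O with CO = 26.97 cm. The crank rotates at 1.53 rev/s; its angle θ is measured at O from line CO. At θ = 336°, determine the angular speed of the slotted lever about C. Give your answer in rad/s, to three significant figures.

2.35

ω = 9.613 rad/s (from 1.53 rev/s).
Crank pin A relative to C: A = (d + r cosθ, r sinθ); lever angle φ = atan2(r sinθ, d + r cosθ).
Differentiating tanφ: φ̇ = rω(d cosθ + r)/(d² + r² + 2dr cosθ).
d² + r² + 2dr cosθ = |CA|² = 0.125928 m²;  d cosθ + r = +0.33748 m.
|ω_lever| = |0.0911·9.613·+0.33748| / 0.125928 = 2.347 rad/s.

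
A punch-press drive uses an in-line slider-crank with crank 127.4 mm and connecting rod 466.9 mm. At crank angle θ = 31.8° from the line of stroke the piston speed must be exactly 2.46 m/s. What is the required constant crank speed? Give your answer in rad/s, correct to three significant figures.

For an in-line slider-crank, |v_piston| = rω|sinθ|·[1 + r cosθ/√(L² − r² sin²θ)].
With r = 0.1274 m, L = 0.4669 m, θ = 31.8°: the bracketed kinematic factor |dx/dθ| = 0.082866 m.
ω = v/|dx/dθ| = 2.46/0.082866 = 29.686 rad/s.

29.7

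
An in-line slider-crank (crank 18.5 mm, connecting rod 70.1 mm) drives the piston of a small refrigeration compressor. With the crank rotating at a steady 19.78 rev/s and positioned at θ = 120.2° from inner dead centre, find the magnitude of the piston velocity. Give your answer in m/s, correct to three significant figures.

1.72

ω = 2π·19.8 = 124.3 rad/s
For an in-line slider-crank, x = r cosθ + √(L² − r² sin²θ), so v = −rω sinθ·[1 + r cosθ/√(L² − r² sin²θ)].
With r = 0.0185 m, L = 0.0701 m, θ = 120.2°: √(L² − r² sin²θ) = 0.068252 m.
v = −0.0185·124.3·0.86427·[1 + 0.0185·-0.50302/0.068252] = -1.7162 m/s.
|v| = 1.7162 m/s.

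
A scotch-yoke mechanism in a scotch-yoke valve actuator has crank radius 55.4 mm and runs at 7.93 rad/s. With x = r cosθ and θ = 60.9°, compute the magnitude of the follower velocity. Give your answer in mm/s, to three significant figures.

ω = 7.93 rad/s
x = r cosθ ⇒ ẋ = −rω sinθ.
|v| = rω|sinθ| = 0.0554·7.93·|sin 60.9°| = 0.38387 m/s = 383.87 mm/s.

384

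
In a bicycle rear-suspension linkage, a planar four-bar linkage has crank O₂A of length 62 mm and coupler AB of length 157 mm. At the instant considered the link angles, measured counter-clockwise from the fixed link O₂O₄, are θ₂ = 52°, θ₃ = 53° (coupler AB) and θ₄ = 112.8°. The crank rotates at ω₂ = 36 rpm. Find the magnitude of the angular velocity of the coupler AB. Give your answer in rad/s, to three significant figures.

1.50

ω₂ = 3.77 rad/s (from 36 rpm).
Differentiating the loop-closure r₂e^{iθ₂}+r₃e^{iθ₃}=r₁+r₄e^{iθ₄} gives r₂ω₂e^{iθ₂}+r₃ω₃e^{iθ₃}=r₄ω₄e^{iθ₄}.
Eliminating the other unknown: ω₃ = r₂ω₂ sin(θ₄−θ₂) / [r₃ sin(θ₃−θ₄)].
Numerator sine = +0.87292; denominator sine = -0.86427.
Result = 0.062·3.77·(+0.87292) / (0.157·(-0.86427)) = -1.5037 rad/s; magnitude 1.5037 rad/s.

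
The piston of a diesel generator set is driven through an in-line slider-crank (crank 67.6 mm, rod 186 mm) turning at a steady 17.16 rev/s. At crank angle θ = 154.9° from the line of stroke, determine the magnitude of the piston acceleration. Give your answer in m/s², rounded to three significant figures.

521

ω = 2π·17.2 = 107.8 rad/s
x(θ) = r cosθ + √(L² − r² sin²θ); with ω constant, a = ω²·d²x/dθ².
d²x/dθ² = −r cosθ − r²(cos2θ)/√u − r⁴ sin²2θ/(4u^{3/2}),  u = L² − r² sin²θ = 0.0337737 m².
Substituting r = 0.0676 m, L = 0.186 m, θ = 154.9°: d²x/dθ² = +0.044803 m.
a = ω²·d²x/dθ² = (107.8)²·(+0.044803) = +520.84 m/s²;  |a| = 520.84 m/s².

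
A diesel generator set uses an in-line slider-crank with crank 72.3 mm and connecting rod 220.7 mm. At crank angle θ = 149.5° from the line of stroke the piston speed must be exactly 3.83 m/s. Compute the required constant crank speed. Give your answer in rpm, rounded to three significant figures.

For an in-line slider-crank, |v_piston| = rω|sinθ|·[1 + r cosθ/√(L² − r² sin²θ)].
With r = 0.0723 m, L = 0.2207 m, θ = 149.5°: the bracketed kinematic factor |dx/dθ| = 0.026191 m.
ω = v/|dx/dθ| = 3.83/0.026191 = 146.23 rad/s.
N = 60ω/(2π) = 1396.4 rpm.

1400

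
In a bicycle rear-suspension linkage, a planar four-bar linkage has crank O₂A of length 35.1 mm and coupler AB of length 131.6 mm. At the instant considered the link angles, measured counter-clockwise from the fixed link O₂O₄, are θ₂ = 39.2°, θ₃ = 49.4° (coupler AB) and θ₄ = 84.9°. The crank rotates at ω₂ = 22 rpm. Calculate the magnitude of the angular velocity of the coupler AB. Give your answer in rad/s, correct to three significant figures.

0.757

ω₂ = 2.304 rad/s (from 22 rpm).
Differentiating the loop-closure r₂e^{iθ₂}+r₃e^{iθ₃}=r₁+r₄e^{iθ₄} gives r₂ω₂e^{iθ₂}+r₃ω₃e^{iθ₃}=r₄ω₄e^{iθ₄}.
Eliminating the other unknown: ω₃ = r₂ω₂ sin(θ₄−θ₂) / [r₃ sin(θ₃−θ₄)].
Numerator sine = +0.71569; denominator sine = -0.58070.
Result = 0.0351·2.304·(+0.71569) / (0.1316·(-0.58070)) = -0.75731 rad/s; magnitude 0.75731 rad/s.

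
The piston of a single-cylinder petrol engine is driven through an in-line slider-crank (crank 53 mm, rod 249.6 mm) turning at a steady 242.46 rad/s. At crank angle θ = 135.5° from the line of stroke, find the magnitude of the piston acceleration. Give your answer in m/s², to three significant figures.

2200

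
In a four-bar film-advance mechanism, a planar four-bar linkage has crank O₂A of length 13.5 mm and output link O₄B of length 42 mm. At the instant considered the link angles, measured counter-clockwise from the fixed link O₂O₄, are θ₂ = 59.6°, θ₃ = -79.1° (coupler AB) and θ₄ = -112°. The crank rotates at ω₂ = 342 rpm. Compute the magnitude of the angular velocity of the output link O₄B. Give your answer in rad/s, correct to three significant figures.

ω₂ = 35.81 rad/s (from 342 rpm).
Differentiating the loop-closure r₂e^{iθ₂}+r₃e^{iθ₃}=r₁+r₄e^{iθ₄} gives r₂ω₂e^{iθ₂}+r₃ω₃e^{iθ₃}=r₄ω₄e^{iθ₄}.
Eliminating the other unknown: ω₄ = r₂ω₂ sin(θ₂−θ₃) / [r₄ sin(θ₄−θ₃)].
Numerator sine = +0.66000; denominator sine = -0.54317.
Result = 0.0135·35.81·(+0.66000) / (0.042·(-0.54317)) = -13.988 rad/s; magnitude 13.988 rad/s.

14.0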